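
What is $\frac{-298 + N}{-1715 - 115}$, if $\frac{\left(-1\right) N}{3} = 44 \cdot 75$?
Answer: $\frac{5099}{915} \approx 5.5727$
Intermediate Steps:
$N = -9900$ ($N = - 3 \cdot 44 \cdot 75 = \left(-3\right) 3300 = -9900$)
$\frac{-298 + N}{-1715 - 115} = \frac{-298 - 9900}{-1715 - 115} = - \frac{10198}{-1830} = \left(-10198\right) \left(- \frac{1}{1830}\right) = \frac{5099}{915}$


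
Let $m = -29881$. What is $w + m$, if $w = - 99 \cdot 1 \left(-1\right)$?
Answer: $-29782$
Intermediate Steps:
$w = 99$ ($w = \left(-99\right) \left(-1\right) = 99$)
$w + m = 99 - 29881 = -29782$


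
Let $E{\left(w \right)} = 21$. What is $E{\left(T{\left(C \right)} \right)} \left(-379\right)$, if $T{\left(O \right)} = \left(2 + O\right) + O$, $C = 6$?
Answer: $-7959$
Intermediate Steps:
$T{\left(O \right)} = 2 + 2 O$
$E{\left(T{\left(C \right)} \right)} \left(-379\right) = 21 \left(-379\right) = -7959$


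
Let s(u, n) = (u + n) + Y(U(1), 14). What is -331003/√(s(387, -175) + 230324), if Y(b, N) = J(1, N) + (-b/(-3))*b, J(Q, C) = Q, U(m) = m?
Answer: -331003*√518709/345806 ≈ -689.38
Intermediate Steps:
Y(b, N) = 1 + b²/3 (Y(b, N) = 1 + (-b/(-3))*b = 1 + (-b*(-⅓))*b = 1 + (b/3)*b = 1 + b²/3)
s(u, n) = 4/3 + n + u (s(u, n) = (u + n) + (1 + (⅓)*1²) = (n + u) + (1 + (⅓)*1) = (n + u) + (1 + ⅓) = (n + u) + 4/3 = 4/3 + n + u)
-331003/√(s(387, -175) + 230324) = -331003/√((4/3 - 175 + 387) + 230324) = -331003/√(640/3 + 230324) = -331003*√518709/345806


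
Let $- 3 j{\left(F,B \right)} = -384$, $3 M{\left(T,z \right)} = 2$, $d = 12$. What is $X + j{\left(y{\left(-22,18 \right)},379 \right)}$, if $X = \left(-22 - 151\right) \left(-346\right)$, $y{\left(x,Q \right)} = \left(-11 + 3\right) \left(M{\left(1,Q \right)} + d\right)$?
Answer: $59986$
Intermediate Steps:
$M{\left(T,z \right)} = \frac{2}{3}$ ($M{\left(T,z \right)} = \frac{1}{3} \cdot 2 = \frac{2}{3}$)
$y{\left(x,Q \right)} = - \frac{304}{3}$ ($y{\left(x,Q \right)} = \left(-11 + 3\right) \left(\frac{2}{3} + 12\right) = \left(-8\right) \frac{38}{3} = - \frac{304}{3}$)
$j{\left(F,B \right)} = 128$ ($j{\left(F,B \right)} = \left(- \frac{1}{3}\right) \left(-384\right) = 128$)
$X = 59858$ ($X = \left(-173\right) \left(-346\right) = 59858$)
$X + j{\left(y{\left(-22,18 \right)},379 \right)} = 59858 + 128 = 59986$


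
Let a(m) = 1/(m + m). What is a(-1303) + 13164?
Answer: 34305383/2606 ≈ 13164.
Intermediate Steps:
a(m) = 1/(2*m)
a(-1303) + 13164 = (½)/(-1303) + 13164 = (½)*(-1/1303) + 13164 = -1/2606 + 13164 = 34305383/2606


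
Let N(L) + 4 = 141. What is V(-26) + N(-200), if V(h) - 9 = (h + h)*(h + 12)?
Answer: 874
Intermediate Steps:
V(h) = 9 + 2*h*(12 + h) (V(h) = 9 + (h + h)*(h + 12) = 9 + (2*h)*(12 + h) = 9 + 2*h*(12 + h))
N(L) = 137 (N(L) = -4 + 141 = 137)
V(-26) + N(-200) = (9 + 2*(-26)² + 24*(-26)) + 137 = (9 + 2*676 - 624) + 137 = (9 + 1352 - 624) + 137 = 737 + 137 = 874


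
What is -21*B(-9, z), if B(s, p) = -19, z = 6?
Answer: 399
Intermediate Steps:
-21*B(-9, z) = -21*(-19) = 399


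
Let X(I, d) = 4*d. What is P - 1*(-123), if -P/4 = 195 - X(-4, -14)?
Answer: -881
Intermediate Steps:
P = -1004 (P = -4*(195 - 4*(-14)) = -4*(195 - 1*(-56)) = -4*(195 + 56) = -4*251 = -1004)
P - 1*(-123) = -1004 - 1*(-123) = -1004 + 123 = -881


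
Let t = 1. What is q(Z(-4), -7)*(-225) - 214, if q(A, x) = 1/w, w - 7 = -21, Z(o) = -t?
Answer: -2771/14 ≈ -197.93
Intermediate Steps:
Z(o) = -1 (Z(o) = -1*1 = -1)
w = -14 (w = 7 - 21 = -14)
q(A, x) = -1/14 (q(A, x) = 1/(-14) = -1/14)
q(Z(-4), -7)*(-225) - 214 = -1/14*(-225) - 214 = 225/14 - 214 = -2771/14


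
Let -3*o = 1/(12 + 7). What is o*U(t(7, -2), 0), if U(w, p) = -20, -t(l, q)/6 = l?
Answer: 20/57 ≈ 0.35088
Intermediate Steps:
t(l, q) = -6*l
o = -1/57 (o = -1/(3*(12 + 7)) = -⅓/19 = -⅓*1/19 = -1/57 ≈ -0.017544)
o*U(t(7, -2), 0) = -1/57*(-20) = 20/57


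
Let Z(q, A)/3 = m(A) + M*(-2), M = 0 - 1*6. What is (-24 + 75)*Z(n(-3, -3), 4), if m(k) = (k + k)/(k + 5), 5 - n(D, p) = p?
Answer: 1972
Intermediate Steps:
n(D, p) = 5 - p
M = -6 (M = 0 - 6 = -6)
m(k) = 2*k/(5 + k) (m(k) = (2*k)/(5 + k) = 2*k/(5 + k))
Z(q, A) = 36 + 6*A/(5 + A) (Z(q, A) = 3*(2*A/(5 + A) - 6*(-2)) = 3*(2*A/(5 + A) + 12) = 3*(12 + 2*A/(5 + A)) = 36 + 6*A/(5 + A))
(-24 + 75)*Z(n(-3, -3), 4) = (-24 + 75)*(6*(30 + 7*4)/(5 + 4)) = 51*(6*(30 + 28)/9) = 51*(6*(⅑)*58) = 51*(116/3) = 1972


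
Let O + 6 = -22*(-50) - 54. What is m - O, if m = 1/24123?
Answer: -25087919/24123 ≈ -1040.0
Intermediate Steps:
m = 1/24123 ≈ 4.1454e-5
O = 1040 (O = -6 + (-22*(-50) - 54) = -6 + (1100 - 54) = -6 + 1046 = 1040)
m - O = 1/24123 - 1*1040 = 1/24123 - 1040 = -25087919/24123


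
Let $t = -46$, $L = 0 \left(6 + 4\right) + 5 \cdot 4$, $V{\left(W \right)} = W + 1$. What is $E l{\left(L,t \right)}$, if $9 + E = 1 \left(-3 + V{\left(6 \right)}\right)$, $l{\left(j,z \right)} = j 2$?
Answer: $-200$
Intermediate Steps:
$V{\left(W \right)} = 1 + W$
$L = 20$ ($L = 0 \cdot 10 + 20 = 0 + 20 = 20$)
$l{\left(j,z \right)} = 2 j$
$E = -5$ ($E = -9 + 1 \left(-3 + \left(1 + 6\right)\right) = -9 + 1 \left(-3 + 7\right) = -9 + 1 \cdot 4 = -9 + 4 = -5$)
$E l{\left(L,t \right)} = - 5 \cdot 2 \cdot 20 = \left(-5\right) 40 = -200$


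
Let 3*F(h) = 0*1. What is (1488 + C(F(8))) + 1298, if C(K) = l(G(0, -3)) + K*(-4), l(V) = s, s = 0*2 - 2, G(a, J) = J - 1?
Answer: 2784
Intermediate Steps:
G(a, J) = -1 + J
F(h) = 0 (F(h) = (0*1)/3 = (1/3)*0 = 0)
s = -2 (s = 0 - 2 = -2)
l(V) = -2
C(K) = -2 - 4*K (C(K) = -2 + K*(-4) = -2 - 4*K)
(1488 + C(F(8))) + 1298 = (1488 + (-2 - 4*0)) + 1298 = (1488 + (-2 + 0)) + 1298 = (1488 - 2) + 1298 = 1486 + 1298 = 2784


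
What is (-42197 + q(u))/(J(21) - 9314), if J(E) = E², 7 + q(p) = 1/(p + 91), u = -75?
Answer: 675263/141968 ≈ 4.7564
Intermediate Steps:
q(p) = -7 + 1/(91 + p) (q(p) = -7 + 1/(p + 91) = -7 + 1/(91 + p))
(-42197 + q(u))/(J(21) - 9314) = (-42197 + (-636 - 7*(-75))/(91 - 75))/(21² - 9314) = (-42197 + (-636 + 525)/16)/(441 - 9314) = (-42197 + (1/16)*(-111))/(-8873) = (-42197 - 111/16)*(-1/8873) = -675263/16*(-1/8873) = 675263/141968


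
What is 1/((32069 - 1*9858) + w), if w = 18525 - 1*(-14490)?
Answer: 1/55226 ≈ 1.8107e-5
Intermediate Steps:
w = 33015 (w = 18525 + 14490 = 33015)
1/((32069 - 1*9858) + w) = 1/((32069 - 1*9858) + 33015) = 1/((32069 - 9858) + 33015) = 1/(22211 + 33015) = 1/55226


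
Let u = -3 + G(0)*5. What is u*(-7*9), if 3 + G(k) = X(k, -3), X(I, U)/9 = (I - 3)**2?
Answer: -24381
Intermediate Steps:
X(I, U) = 9*(-3 + I)**2 (X(I, U) = 9*(I - 3)**2 = 9*(-3 + I)**2)
G(k) = -3 + 9*(-3 + k)**2
u = 387 (u = -3 + (-3 + 9*(-3 + 0)**2)*5 = -3 + (-3 + 9*(-3)**2)*5 = -3 + (-3 + 9*9)*5 = -3 + (-3 + 81)*5 = -3 + 78*5 = -3 + 390 = 387)
u*(-7*9) = 387*(-7*9) = 387*(-63) = -24381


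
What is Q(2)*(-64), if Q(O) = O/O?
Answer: -64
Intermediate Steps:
Q(O) = 1
Q(2)*(-64) = 1*(-64) = -64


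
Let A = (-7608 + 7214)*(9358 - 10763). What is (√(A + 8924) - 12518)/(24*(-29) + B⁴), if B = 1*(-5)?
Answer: 12518/71 - √562494/71 ≈ 165.75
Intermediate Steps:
A = 553570 (A = -394*(-1405) = 553570)
B = -5
(√(A + 8924) - 12518)/(24*(-29) + B⁴) = (√(553570 + 8924) - 12518)/(24*(-29) + (-5)⁴) = (√562494 - 12518)/(-696 + 625) = (-12518 + √562494)/(-71) = (-12518 + √562494)*(-1/71) = 12518/71 - √562494/71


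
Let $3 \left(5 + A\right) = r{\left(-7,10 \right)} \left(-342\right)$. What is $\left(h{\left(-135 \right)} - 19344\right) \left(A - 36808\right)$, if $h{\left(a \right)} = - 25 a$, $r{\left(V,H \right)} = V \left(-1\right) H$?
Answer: $715299417$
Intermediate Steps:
$r{\left(V,H \right)} = - H V$ ($r{\left(V,H \right)} = - V H = - H V$)
$A = -7985$ ($A = -5 + \frac{\left(-1\right) 10 \left(-7\right) \left(-342\right)}{3} = -5 + \frac{70 \left(-342\right)}{3} = -5 + \frac{1}{3} \left(-23940\right) = -5 - 7980 = -7985$)
$\left(h{\left(-135 \right)} - 19344\right) \left(A - 36808\right) = \left(\left(-25\right) \left(-135\right) - 19344\right) \left(-7985 - 36808\right) = \left(3375 - 19344\right) \left(-44793\right) = \left(-15969\right) \left(-44793\right) = 715299417$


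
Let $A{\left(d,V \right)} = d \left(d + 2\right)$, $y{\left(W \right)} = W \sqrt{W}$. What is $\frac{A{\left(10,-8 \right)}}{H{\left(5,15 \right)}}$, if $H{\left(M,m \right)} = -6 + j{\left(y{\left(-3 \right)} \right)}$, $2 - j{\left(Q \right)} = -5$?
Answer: $120$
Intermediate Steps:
$y{\left(W \right)} = W^{\frac{3}{2}}$
$A{\left(d,V \right)} = d \left(2 + d\right)$
$j{\left(Q \right)} = 7$ ($j{\left(Q \right)} = 2 - -5 = 2 + 5 = 7$)
$H{\left(M,m \right)} = 1$ ($H{\left(M,m \right)} = -6 + 7 = 1$)
$\frac{A{\left(10,-8 \right)}}{H{\left(5,15 \right)}} = \frac{10 \left(2 + 10\right)}{1} = 10 \cdot 12 \cdot 1 = 120 \cdot 1 = 120$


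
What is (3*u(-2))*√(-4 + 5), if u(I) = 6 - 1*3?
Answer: 9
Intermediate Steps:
u(I) = 3 (u(I) = 6 - 3 = 3)
(3*u(-2))*√(-4 + 5) = (3*3)*√(-4 + 5) = 9*√1 = 9*1 = 9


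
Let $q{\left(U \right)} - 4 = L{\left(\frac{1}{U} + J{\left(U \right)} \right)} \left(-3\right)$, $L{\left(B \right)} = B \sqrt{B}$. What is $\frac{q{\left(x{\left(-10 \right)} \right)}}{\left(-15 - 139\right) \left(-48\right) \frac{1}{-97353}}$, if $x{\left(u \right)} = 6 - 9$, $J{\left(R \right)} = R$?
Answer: $- \frac{32451}{616} - \frac{54085 i \sqrt{30}}{1232} \approx -52.68 - 240.45 i$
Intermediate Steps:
$x{\left(u \right)} = -3$ ($x{\left(u \right)} = 6 - 9 = -3$)
$L{\left(B \right)} = B^{\frac{3}{2}}$
$q{\left(U \right)} = 4 - 3 \left(U + \frac{1}{U}\right)^{\frac{3}{2}}$ ($q{\left(U \right)} = 4 + \left(\frac{1}{U} + U\right)^{\frac{3}{2}} \left(-3\right) = 4 + \left(U + \frac{1}{U}\right)^{\frac{3}{2}} \left(-3\right) = 4 - 3 \left(U + \frac{1}{U}\right)^{\frac{3}{2}}$)
$\frac{q{\left(x{\left(-10 \right)} \right)}}{\left(-15 - 139\right) \left(-48\right) \frac{1}{-97353}} = \frac{4 - 3 \left(-3 + \frac{1}{-3}\right)^{\frac{3}{2}}}{\left(-15 - 139\right) \left(-48\right) \frac{1}{-97353}} = \frac{4 - 3 \left(-3 - \frac{1}{3}\right)^{\frac{3}{2}}}{\left(-154\right) \left(-48\right) \left(- \frac{1}{97353}\right)} = \frac{4 - 3 \left(- \frac{10}{3}\right)^{\frac{3}{2}}}{7392 \left(- \frac{1}{97353}\right)} = \frac{4 - 3 \left(- \frac{10 i \sqrt{30}}{9}\right)}{- \frac{2464}{32451}} = \left(4 + \frac{10 i \sqrt{30}}{3}\right) \left(- \frac{32451}{2464}\right) = - \frac{32451}{616} - \frac{54085 i \sqrt{30}}{1232}$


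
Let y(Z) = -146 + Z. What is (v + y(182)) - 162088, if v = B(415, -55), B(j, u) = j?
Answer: -161637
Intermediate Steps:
v = 415
(v + y(182)) - 162088 = (415 + (-146 + 182)) - 162088 = (415 + 36) - 162088 = 451 - 162088 = -161637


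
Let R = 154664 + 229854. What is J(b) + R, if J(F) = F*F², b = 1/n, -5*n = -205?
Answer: 26501365079/68921 ≈ 3.8452e+5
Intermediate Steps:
n = 41 (n = -⅕*(-205) = 41)
b = 1/41 ≈ 0.024390
J(F) = F³
R = 384518
J(b) + R = (1/41)³ + 384518 = 1/68921 + 384518 = 26501365079/68921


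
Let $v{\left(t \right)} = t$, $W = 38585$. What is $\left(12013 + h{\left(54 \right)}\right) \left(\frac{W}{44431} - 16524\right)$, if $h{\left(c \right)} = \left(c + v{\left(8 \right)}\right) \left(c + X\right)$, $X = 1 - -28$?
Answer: $- \frac{12597095545181}{44431} \approx -2.8352 \cdot 10^{8}$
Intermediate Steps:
$X = 29$ ($X = 1 + 28 = 29$)
$h{\left(c \right)} = \left(8 + c\right) \left(29 + c\right)$ ($h{\left(c \right)} = \left(c + 8\right) \left(c + 29\right) = \left(8 + c\right) \left(29 + c\right)$)
$\left(12013 + h{\left(54 \right)}\right) \left(\frac{W}{44431} - 16524\right) = \left(12013 + \left(232 + 54^{2} + 37 \cdot 54\right)\right) \left(\frac{38585}{44431} - 16524\right) = \left(12013 + \left(232 + 2916 + 1998\right)\right) \left(38585 \cdot \frac{1}{44431} - 16524\right) = \left(12013 + 5146\right) \left(\frac{38585}{44431} - 16524\right) = 17159 \left(- \frac{734139259}{44431}\right) = - \frac{12597095545181}{44431}$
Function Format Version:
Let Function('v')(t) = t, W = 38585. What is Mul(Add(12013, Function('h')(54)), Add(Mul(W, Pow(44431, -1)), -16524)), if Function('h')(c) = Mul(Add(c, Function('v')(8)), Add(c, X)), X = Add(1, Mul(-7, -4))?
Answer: Rational(-12597095545181, 44431) ≈ -2.8352e+8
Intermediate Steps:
X = 29 (X = Add(1, 28) = 29)
Function('h')(c) = Mul(Add(8, c), Add(29, c)) (Function('h')(c) = Mul(Add(c, 8), Add(c, 29)) = Mul(Add(8, c), Add(29, c)))
Mul(Add(12013, Function('h')(54)), Add(Mul(W, Pow(44431, -1)), -16524)) = Mul(Add(12013, Add(232, Pow(54, 2), Mul(37, 54))), Add(Mul(38585, Pow(44431, -1)), -16524)) = Mul(Add(12013, Add(232, 2916, 1998)), Add(Mul(38585, Rational(1, 44431)), -16524)) = Mul(Add(12013, 5146), Add(Rational(38585, 44431), -16524)) = Mul(17159, Rational(-734139259, 44431)) = Rational(-12597095545181, 44431)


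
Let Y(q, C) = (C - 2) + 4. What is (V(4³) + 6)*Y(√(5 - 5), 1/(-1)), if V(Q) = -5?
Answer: 1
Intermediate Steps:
Y(q, C) = 2 + C (Y(q, C) = (-2 + C) + 4 = 2 + C)
(V(4³) + 6)*Y(√(5 - 5), 1/(-1)) = (-5 + 6)*(2 + 1/(-1)) = 1*(2 - 1) = 1*1 = 1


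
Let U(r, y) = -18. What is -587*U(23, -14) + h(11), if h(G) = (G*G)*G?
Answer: 11897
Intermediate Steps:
h(G) = G**3 (h(G) = G**2*G = G**3)
-587*U(23, -14) + h(11) = -587*(-18) + 11**3 = 10566 + 1331 = 11897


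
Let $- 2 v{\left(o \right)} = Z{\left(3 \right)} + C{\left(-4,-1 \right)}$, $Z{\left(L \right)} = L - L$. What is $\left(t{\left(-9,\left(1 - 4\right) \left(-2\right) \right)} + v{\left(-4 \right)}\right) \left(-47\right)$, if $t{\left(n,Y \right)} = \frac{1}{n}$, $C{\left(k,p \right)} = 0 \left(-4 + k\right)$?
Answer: $\frac{47}{9} \approx 5.2222$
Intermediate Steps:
$C{\left(k,p \right)} = 0$
$Z{\left(L \right)} = 0$
$v{\left(o \right)} = 0$ ($v{\left(o \right)} = - \frac{0 + 0}{2} = \left(- \frac{1}{2}\right) 0 = 0$)
$\left(t{\left(-9,\left(1 - 4\right) \left(-2\right) \right)} + v{\left(-4 \right)}\right) \left(-47\right) = \left(\frac{1}{-9} + 0\right) \left(-47\right) = \left(- \frac{1}{9} + 0\right) \left(-47\right) = \left(- \frac{1}{9}\right) \left(-47\right) = \frac{47}{9}$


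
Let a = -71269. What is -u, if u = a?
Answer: 71269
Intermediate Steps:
u = -71269
-u = -1*(-71269) = 71269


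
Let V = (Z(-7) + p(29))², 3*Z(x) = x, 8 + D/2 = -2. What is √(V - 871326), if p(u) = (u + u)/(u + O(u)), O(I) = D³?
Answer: 3*I*√683468560957/2657 ≈ 933.45*I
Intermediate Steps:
D = -20 (D = -16 + 2*(-2) = -16 - 4 = -20)
O(I) = -8000 (O(I) = (-20)³ = -8000)
p(u) = 2*u/(-8000 + u) (p(u) = (u + u)/(u - 8000) = (2*u)/(-8000 + u) = 2*u/(-8000 + u))
Z(x) = x/3
V = 38675961/7059649 (V = ((⅓)*(-7) + 2*29/(-8000 + 29))² = (-7/3 + 2*29/(-7971))² = (-7/3 + 2*29*(-1/7971))² = (-7/3 - 58/7971)² = (-6219/2657)² = 38675961/7059649 ≈ 5.4785)
√(V - 871326) = √(38675961/7059649 - 871326) = √(-6151217048613/7059649) = 3*I*√683468560957/2657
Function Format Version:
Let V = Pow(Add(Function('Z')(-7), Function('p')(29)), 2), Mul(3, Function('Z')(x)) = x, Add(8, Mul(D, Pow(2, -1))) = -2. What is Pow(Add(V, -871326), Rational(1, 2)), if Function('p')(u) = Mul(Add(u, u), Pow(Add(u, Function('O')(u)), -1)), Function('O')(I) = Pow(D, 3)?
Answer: Mul(Rational(3, 2657), I, Pow(683468560957, Rational(1, 2))) ≈ Mul(933.45, I)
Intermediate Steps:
D = -20 (D = Add(-16, Mul(2, -2)) = Add(-16, -4) = -20)
Function('O')(I) = -8000 (Function('O')(I) = Pow(-20, 3) = -8000)
Function('p')(u) = Mul(2, u, Pow(Add(-8000, u), -1)) (Function('p')(u) = Mul(Add(u, u), Pow(Add(u, -8000), -1)) = Mul(Mul(2, u), Pow(Add(-8000, u), -1)) = Mul(2, u, Pow(Add(-8000, u), -1)))
Function('Z')(x) = Mul(Rational(1, 3), x)
V = Rational(38675961, 7059649) (V = Pow(Add(Mul(Rational(1, 3), -7), Mul(2, 29, Pow(Add(-8000, 29), -1))), 2) = Pow(Add(Rational(-7, 3), Mul(2, 29, Pow(-7971, -1))), 2) = Pow(Add(Rational(-7, 3), Mul(2, 29, Rational(-1, 7971))), 2) = Pow(Add(Rational(-7, 3), Rational(-58, 7971)), 2) = Pow(Rational(-6219, 2657), 2) = Rational(38675961, 7059649) ≈ 5.4785)
Pow(Add(V, -871326), Rational(1, 2)) = Pow(Add(Rational(38675961, 7059649), -871326), Rational(1, 2)) = Pow(Rational(-6151217048613, 7059649), Rational(1, 2)) = Mul(Rational(3, 2657), I, Pow(683468560957, Rational(1, 2)))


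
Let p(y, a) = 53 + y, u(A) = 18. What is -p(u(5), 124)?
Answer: -71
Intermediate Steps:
-p(u(5), 124) = -(53 + 18) = -1*71 = -71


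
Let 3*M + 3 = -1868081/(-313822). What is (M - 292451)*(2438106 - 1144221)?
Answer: -118749205628713545/313822 ≈ -3.7840e+11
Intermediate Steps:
M = 926615/941466 (M = -1 + (-1868081/(-313822))/3 = -1 + (-1868081*(-1/313822))/3 = -1 + (1/3)*(1868081/313822) = -1 + 1868081/941466 = 926615/941466 ≈ 0.98423)
(M - 292451)*(2438106 - 1144221) = (926615/941466 - 292451)*(2438106 - 1144221) = -275331746551/941466*1293885 = -118749205628713545/313822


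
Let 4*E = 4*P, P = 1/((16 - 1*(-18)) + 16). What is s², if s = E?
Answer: 1/2500 ≈ 0.00040000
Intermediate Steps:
P = 1/50 (P = 1/((16 + 18) + 16) = 1/(34 + 16) = 1/50 ≈ 0.020000)
E = 1/50 (E = (4*(1/50))/4 = (¼)*(2/25) = 1/50 ≈ 0.020000)
s = 1/50 ≈ 0.020000
s² = (1/50)² = 1/2500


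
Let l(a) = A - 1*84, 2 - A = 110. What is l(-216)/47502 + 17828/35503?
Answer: 10769860/21621327 ≈ 0.49811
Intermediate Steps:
A = -108 (A = 2 - 1*110 = 2 - 110 = -108)
l(a) = -192 (l(a) = -108 - 1*84 = -108 - 84 = -192)
l(-216)/47502 + 17828/35503 = -192/47502 + 17828/35503 = -192*1/47502 + 17828*(1/35503) = -32/7917 + 17828/35503 = 10769860/21621327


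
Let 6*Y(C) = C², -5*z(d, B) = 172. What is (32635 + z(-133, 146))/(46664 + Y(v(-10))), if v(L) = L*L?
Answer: 489009/724960 ≈ 0.67453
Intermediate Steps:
v(L) = L²
z(d, B) = -172/5 (z(d, B) = -⅕*172 = -172/5)
Y(C) = C²/6
(32635 + z(-133, 146))/(46664 + Y(v(-10))) = (32635 - 172/5)/(46664 + ((-10)²)²/6) = 163003/(5*(46664 + (⅙)*100²)) = 163003/(5*(46664 + (⅙)*10000)) = 163003/(5*(46664 + 5000/3)) = 163003/(5*(144992/3)) = (163003/5)*(3/144992) = 489009/724960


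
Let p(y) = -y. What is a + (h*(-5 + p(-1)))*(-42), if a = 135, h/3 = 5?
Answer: 2655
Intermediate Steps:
h = 15 (h = 3*5 = 15)
a + (h*(-5 + p(-1)))*(-42) = 135 + (15*(-5 - 1*(-1)))*(-42) = 135 + (15*(-5 + 1))*(-42) = 135 + (15*(-4))*(-42) = 135 - 60*(-42) = 135 + 2520 = 2655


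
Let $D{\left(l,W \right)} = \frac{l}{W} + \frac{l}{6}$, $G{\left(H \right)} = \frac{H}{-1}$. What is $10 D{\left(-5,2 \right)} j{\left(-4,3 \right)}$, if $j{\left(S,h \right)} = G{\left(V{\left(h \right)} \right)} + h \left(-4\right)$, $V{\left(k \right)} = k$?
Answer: $500$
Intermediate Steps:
$G{\left(H \right)} = - H$ ($G{\left(H \right)} = H \left(-1\right) = - H$)
$D{\left(l,W \right)} = \frac{l}{6} + \frac{l}{W}$ ($D{\left(l,W \right)} = \frac{l}{W} + l \frac{1}{6} = \frac{l}{W} + \frac{l}{6} = \frac{l}{6} + \frac{l}{W}$)
$j{\left(S,h \right)} = - 5 h$ ($j{\left(S,h \right)} = - h + h \left(-4\right) = - h - 4 h = - 5 h$)
$10 D{\left(-5,2 \right)} j{\left(-4,3 \right)} = 10 \left(\frac{1}{6} \left(-5\right) - \frac{5}{2}\right) \left(\left(-5\right) 3\right) = 10 \left(- \frac{5}{6} - \frac{5}{2}\right) \left(-15\right) = 10 \left(- \frac{10}{3}\right) \left(-15\right) = \left(- \frac{100}{3}\right) \left(-15\right) = 500$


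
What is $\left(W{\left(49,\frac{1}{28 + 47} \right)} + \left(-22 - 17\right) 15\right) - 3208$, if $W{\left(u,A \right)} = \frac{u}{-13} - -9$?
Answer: $- \frac{49241}{13} \approx -3787.8$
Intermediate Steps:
$W{\left(u,A \right)} = 9 - \frac{u}{13}$ ($W{\left(u,A \right)} = u \left(- \frac{1}{13}\right) + 9 = - \frac{u}{13} + 9 = 9 - \frac{u}{13}$)
$\left(W{\left(49,\frac{1}{28 + 47} \right)} + \left(-22 - 17\right) 15\right) - 3208 = \left(\left(9 - \frac{49}{13}\right) + \left(-22 - 17\right) 15\right) - 3208 = \left(\left(9 - \frac{49}{13}\right) - 585\right) - 3208 = \left(\frac{68}{13} - 585\right) - 3208 = - \frac{7537}{13} - 3208 = - \frac{49241}{13}$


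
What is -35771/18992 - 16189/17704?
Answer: -117593909/42029296 ≈ -2.7979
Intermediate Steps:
-35771/18992 - 16189/17704 = -117593909/42029296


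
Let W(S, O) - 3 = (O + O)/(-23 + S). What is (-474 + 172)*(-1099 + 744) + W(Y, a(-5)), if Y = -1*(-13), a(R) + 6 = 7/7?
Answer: 107214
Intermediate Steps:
a(R) = -5 (a(R) = -6 + 7/7 = -6 + 7*(⅐) = -6 + 1 = -5)
Y = 13
W(S, O) = 3 + 2*O/(-23 + S) (W(S, O) = 3 + (O + O)/(-23 + S) = 3 + (2*O)/(-23 + S) = 3 + 2*O/(-23 + S))
(-474 + 172)*(-1099 + 744) + W(Y, a(-5)) = (-474 + 172)*(-1099 + 744) + (-69 + 2*(-5) + 3*13)/(-23 + 13) = -302*(-355) + (-69 - 10 + 39)/(-10) = 107210 - ⅒*(-40) = 107210 + 4 = 107214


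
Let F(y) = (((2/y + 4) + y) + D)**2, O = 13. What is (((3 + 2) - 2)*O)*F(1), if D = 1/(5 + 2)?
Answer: 97500/49 ≈ 1989.8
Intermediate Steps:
D = 1/7 ≈ 0.14286
F(y) = (29/7 + y + 2/y)**2 (F(y) = (((2/y + 4) + y) + 1/7)**2 = (((4 + 2/y) + y) + 1/7)**2 = ((4 + y + 2/y) + 1/7)**2 = (29/7 + y + 2/y)**2)
(((3 + 2) - 2)*O)*F(1) = (((3 + 2) - 2)*13)*((1/49)*(14 + 7*1**2 + 29*1)**2/1**2) = ((5 - 2)*13)*((1/49)*1*(14 + 7*1 + 29)**2) = (3*13)*((1/49)*1*(14 + 7 + 29)**2) = 39*((1/49)*1*50**2) = 39*((1/49)*1*2500) = 39*(2500/49) = 97500/49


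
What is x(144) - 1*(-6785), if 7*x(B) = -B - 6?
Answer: 47345/7 ≈ 6763.6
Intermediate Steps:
x(B) = -6/7 - B/7 (x(B) = (-B - 6)/7 = (-6 - B)/7 = -6/7 - B/7)
x(144) - 1*(-6785) = (-6/7 - ⅐*144) - 1*(-6785) = (-6/7 - 144/7) + 6785 = -150/7 + 6785 = 47345/7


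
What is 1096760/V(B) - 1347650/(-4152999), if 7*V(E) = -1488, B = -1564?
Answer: -442804124715/85828646 ≈ -5159.2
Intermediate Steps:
V(E) = -1488/7 (V(E) = (⅐)*(-1488) = -1488/7)
1096760/V(B) - 1347650/(-4152999) = 1096760/(-1488/7) - 1347650/(-4152999) = 1096760*(-7/1488) - 1347650*(-1/4152999) = -959665/186 + 1347650/4152999 = -442804124715/85828646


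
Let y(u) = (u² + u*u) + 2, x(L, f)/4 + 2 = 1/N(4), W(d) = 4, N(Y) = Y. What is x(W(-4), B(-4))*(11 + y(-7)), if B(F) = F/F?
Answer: -777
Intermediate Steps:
B(F) = 1
x(L, f) = -7 (x(L, f) = -8 + 4/4 = -8 + 4*(¼) = -8 + 1 = -7)
y(u) = 2 + 2*u² (y(u) = (u² + u²) + 2 = 2*u² + 2 = 2 + 2*u²)
x(W(-4), B(-4))*(11 + y(-7)) = -7*(11 + (2 + 2*(-7)²)) = -7*(11 + (2 + 2*49)) = -7*(11 + (2 + 98)) = -7*(11 + 100) = -7*111 = -777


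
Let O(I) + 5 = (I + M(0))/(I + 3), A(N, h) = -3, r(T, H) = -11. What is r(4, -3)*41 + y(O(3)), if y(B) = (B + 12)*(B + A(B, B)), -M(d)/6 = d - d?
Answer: -2029/4 ≈ -507.25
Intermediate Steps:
M(d) = 0 (M(d) = -6*(d - d) = -6*0 = 0)
O(I) = -5 + I/(3 + I) (O(I) = -5 + (I + 0)/(I + 3) = -5 + I/(3 + I))
y(B) = (-3 + B)*(12 + B) (y(B) = (B + 12)*(B - 3) = (12 + B)*(-3 + B) = (-3 + B)*(12 + B))
r(4, -3)*41 + y(O(3)) = -11*41 + (-36 + ((-15 - 4*3)/(3 + 3))² + 9*((-15 - 4*3)/(3 + 3))) = -451 + (-36 + ((-15 - 12)/6)² + 9*((-15 - 12)/6)) = -451 + (-36 + ((⅙)*(-27))² + 9*((⅙)*(-27))) = -451 + (-36 + (-9/2)² + 9*(-9/2)) = -451 + (-36 + 81/4 - 81/2) = -451 - 225/4 = -2029/4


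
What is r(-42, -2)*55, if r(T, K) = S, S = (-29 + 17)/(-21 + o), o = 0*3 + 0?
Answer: 220/7 ≈ 31.429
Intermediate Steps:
o = 0 (o = 0 + 0 = 0)
S = 4/7 (S = (-29 + 17)/(-21 + 0) = -12/(-21) = -12*(-1/21) = 4/7 ≈ 0.57143)
r(T, K) = 4/7
r(-42, -2)*55 = (4/7)*55 = 220/7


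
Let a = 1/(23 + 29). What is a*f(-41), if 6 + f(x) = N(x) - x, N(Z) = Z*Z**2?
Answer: -34443/26 ≈ -1324.7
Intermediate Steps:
N(Z) = Z**3
a = 1/52 ≈ 0.019231
f(x) = -6 + x**3 - x (f(x) = -6 + (x**3 - x) = -6 + x**3 - x)
a*f(-41) = (-6 + (-41)**3 - 1*(-41))/52 = (-6 - 68921 + 41)/52 = (1/52)*(-68886) = -34443/26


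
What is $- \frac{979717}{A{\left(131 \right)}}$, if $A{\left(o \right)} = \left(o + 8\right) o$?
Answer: $- \frac{979717}{18209} \approx -53.804$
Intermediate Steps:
$A{\left(o \right)} = o \left(8 + o\right)$ ($A{\left(o \right)} = \left(8 + o\right) o = o \left(8 + o\right)$)
$- \frac{979717}{A{\left(131 \right)}} = - \frac{979717}{131 \left(8 + 131\right)} = - \frac{979717}{131 \cdot 139} = - \frac{979717}{18209}$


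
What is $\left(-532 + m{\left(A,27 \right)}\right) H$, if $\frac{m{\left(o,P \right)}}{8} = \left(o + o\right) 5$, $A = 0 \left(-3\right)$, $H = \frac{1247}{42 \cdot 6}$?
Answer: $- \frac{23693}{9} \approx -2632.6$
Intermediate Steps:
$H = \frac{1247}{252} \approx 4.9484$
$A = 0$
$m{\left(o,P \right)} = 80 o$ ($m{\left(o,P \right)} = 8 \left(o + o\right) 5 = 8 \cdot 2 o 5 = 8 \cdot 10 o = 80 o$)
$\left(-532 + m{\left(A,27 \right)}\right) H = \left(-532 + 80 \cdot 0\right) \frac{1247}{252} = \left(-532 + 0\right) \frac{1247}{252} = \left(-532\right) \frac{1247}{252} = - \frac{23693}{9}$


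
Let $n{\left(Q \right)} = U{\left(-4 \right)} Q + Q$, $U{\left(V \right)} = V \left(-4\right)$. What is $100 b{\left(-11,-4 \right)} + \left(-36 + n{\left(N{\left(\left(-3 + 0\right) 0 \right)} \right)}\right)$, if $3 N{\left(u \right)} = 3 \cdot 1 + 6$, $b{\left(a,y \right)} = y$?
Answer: $-385$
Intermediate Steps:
$U{\left(V \right)} = - 4 V$
$N{\left(u \right)} = 3$ ($N{\left(u \right)} = \frac{3 \cdot 1 + 6}{3} = \frac{3 + 6}{3} = \frac{1}{3} \cdot 9 = 3$)
$n{\left(Q \right)} = 17 Q$ ($n{\left(Q \right)} = \left(-4\right) \left(-4\right) Q + Q = 16 Q + Q = 17 Q$)
$100 b{\left(-11,-4 \right)} + \left(-36 + n{\left(N{\left(\left(-3 + 0\right) 0 \right)} \right)}\right) = 100 \left(-4\right) + \left(-36 + 17 \cdot 3\right) = -400 + \left(-36 + 51\right) = -400 + 15 = -385$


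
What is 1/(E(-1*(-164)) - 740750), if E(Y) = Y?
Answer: -1/740586 ≈ -1.3503e-6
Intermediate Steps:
1/(E(-1*(-164)) - 740750) = 1/(-1*(-164) - 740750) = 1/(164 - 740750) = 1/(-740586) = -1/740586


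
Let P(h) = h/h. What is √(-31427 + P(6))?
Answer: I*√31426 ≈ 177.27*I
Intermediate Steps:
P(h) = 1
√(-31427 + P(6)) = √(-31427 + 1) = √(-31426) = I*√31426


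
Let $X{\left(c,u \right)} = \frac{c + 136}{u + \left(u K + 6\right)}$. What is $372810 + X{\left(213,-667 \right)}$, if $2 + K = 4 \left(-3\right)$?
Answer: $\frac{3234872719}{8677} \approx 3.7281 \cdot 10^{5}$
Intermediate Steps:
$K = -14$ ($K = -2 + 4 \left(-3\right) = -2 - 12 = -14$)
$X{\left(c,u \right)} = \frac{136 + c}{6 - 13 u}$ ($X{\left(c,u \right)} = \frac{c + 136}{u + \left(u \left(-14\right) + 6\right)} = \frac{136 + c}{u - \left(-6 + 14 u\right)} = \frac{136 + c}{6 - 13 u}$)
$372810 + X{\left(213,-667 \right)} = 372810 + \frac{136 + 213}{6 - -8671} = 372810 + \frac{1}{6 + 8671} \cdot 349 = 372810 + \frac{1}{8677} \cdot 349 = 372810 + \frac{349}{8677} = \frac{3234872719}{8677}$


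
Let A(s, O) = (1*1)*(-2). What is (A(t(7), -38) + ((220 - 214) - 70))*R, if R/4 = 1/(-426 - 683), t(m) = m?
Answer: 264/1109 ≈ 0.23805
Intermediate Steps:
A(s, O) = -2 (A(s, O) = 1*(-2) = -2)
R = -4/1109 (R = 4/(-426 - 683) = 4/(-1109) = 4*(-1/1109) = -4/1109 ≈ -0.0036069)
(A(t(7), -38) + ((220 - 214) - 70))*R = (-2 + ((220 - 214) - 70))*(-4/1109) = (-2 + (6 - 70))*(-4/1109) = (-2 - 64)*(-4/1109) = -66*(-4/1109) = 264/1109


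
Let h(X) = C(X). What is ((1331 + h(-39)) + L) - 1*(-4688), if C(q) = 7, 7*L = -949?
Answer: 41233/7 ≈ 5890.4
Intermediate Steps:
L = -949/7 (L = (⅐)*(-949) = -949/7 ≈ -135.57)
h(X) = 7
((1331 + h(-39)) + L) - 1*(-4688) = ((1331 + 7) - 949/7) - 1*(-4688) = (1338 - 949/7) + 4688 = 8417/7 + 4688 = 41233/7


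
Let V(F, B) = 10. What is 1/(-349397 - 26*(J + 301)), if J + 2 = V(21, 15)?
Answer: -1/357431 ≈ -2.7977e-6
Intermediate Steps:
J = 8 (J = -2 + 10 = 8)
1/(-349397 - 26*(J + 301)) = 1/(-349397 - 26*(8 + 301)) = 1/(-349397 - 26*309) = 1/(-349397 - 8034) = 1/(-357431) = -1/357431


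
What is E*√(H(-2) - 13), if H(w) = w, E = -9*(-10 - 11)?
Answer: 189*I*√15 ≈ 731.99*I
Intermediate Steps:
E = 189 (E = -9*(-21) = 189)
E*√(H(-2) - 13) = 189*√(-2 - 13) = 189*√(-15) = 189*(I*√15) = 189*I*√15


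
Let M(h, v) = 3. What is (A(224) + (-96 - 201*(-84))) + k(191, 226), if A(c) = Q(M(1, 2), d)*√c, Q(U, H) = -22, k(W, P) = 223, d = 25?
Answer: 17011 - 88*√14 ≈ 16682.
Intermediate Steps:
A(c) = -22*√c
(A(224) + (-96 - 201*(-84))) + k(191, 226) = (-88*√14 + (-96 - 201*(-84))) + 223 = (-88*√14 + (-96 + 16884)) + 223 = (-88*√14 + 16788) + 223 = (16788 - 88*√14) + 223 = 17011 - 88*√14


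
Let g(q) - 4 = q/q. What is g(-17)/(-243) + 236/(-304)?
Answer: -14717/18468 ≈ -0.79689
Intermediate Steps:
g(q) = 5 (g(q) = 4 + q/q = 4 + 1 = 5)
g(-17)/(-243) + 236/(-304) = 5/(-243) + 236/(-304) = 5*(-1/243) + 236*(-1/304) = -5/243 - 59/76 = -14717/18468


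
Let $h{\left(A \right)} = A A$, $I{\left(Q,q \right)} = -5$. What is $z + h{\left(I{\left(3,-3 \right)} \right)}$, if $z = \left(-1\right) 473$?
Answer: $-448$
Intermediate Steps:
$h{\left(A \right)} = A^{2}$
$z = -473$
$z + h{\left(I{\left(3,-3 \right)} \right)} = -473 + \left(-5\right)^{2} = -473 + 25 = -448$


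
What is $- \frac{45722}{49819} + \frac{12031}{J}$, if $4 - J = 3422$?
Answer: $- \frac{755650185}{170281342} \approx -4.4377$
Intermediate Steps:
$J = -3418$ ($J = 4 - 3422 = -3418$)
$- \frac{45722}{49819} + \frac{12031}{J} = - \frac{45722}{49819} + \frac{12031}{-3418} = \left(-45722\right) \frac{1}{49819} + 12031 \left(- \frac{1}{3418}\right) = - \frac{45722}{49819} - \frac{12031}{3418} = - \frac{755650185}{170281342}$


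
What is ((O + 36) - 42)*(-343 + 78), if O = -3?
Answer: 2385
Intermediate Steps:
((O + 36) - 42)*(-343 + 78) = ((-3 + 36) - 42)*(-343 + 78) = (33 - 42)*(-265) = -9*(-265) = 2385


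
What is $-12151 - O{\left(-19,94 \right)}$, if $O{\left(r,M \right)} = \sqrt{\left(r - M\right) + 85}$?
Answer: $-12151 - 2 i \sqrt{7} \approx -12151.0 - 5.2915 i$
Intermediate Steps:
$O{\left(r,M \right)} = \sqrt{85 + r - M}$
$-12151 - O{\left(-19,94 \right)} = -12151 - \sqrt{85 - 19 - 94} = -12151 - \sqrt{-28} = -12151 - 2 i \sqrt{7}$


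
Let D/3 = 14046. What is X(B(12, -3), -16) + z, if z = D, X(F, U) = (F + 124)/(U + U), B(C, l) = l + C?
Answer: 1348283/32 ≈ 42134.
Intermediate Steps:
D = 42138 (D = 3*14046 = 42138)
B(C, l) = C + l
X(F, U) = (124 + F)/(2*U) (X(F, U) = (124 + F)/((2*U)) = (124 + F)*(1/(2*U)) = (124 + F)/(2*U))
z = 42138
X(B(12, -3), -16) + z = (½)*(124 + (12 - 3))/(-16) + 42138 = (½)*(-1/16)*(124 + 9) + 42138 = (½)*(-1/16)*133 + 42138 = -133/32 + 42138 = 1348283/32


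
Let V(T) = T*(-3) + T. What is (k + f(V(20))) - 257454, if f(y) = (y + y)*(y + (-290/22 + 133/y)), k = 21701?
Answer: -2543557/11 ≈ -2.3123e+5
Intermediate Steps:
V(T) = -2*T (V(T) = -3*T + T = -2*T)
f(y) = 2*y*(-145/11 + y + 133/y) (f(y) = (2*y)*(y + (-290*1/22 + 133/y)) = (2*y)*(y + (-145/11 + 133/y)) = (2*y)*(-145/11 + y + 133/y) = 2*y*(-145/11 + y + 133/y))
(k + f(V(20))) - 257454 = (21701 + (266 + 2*(-2*20)**2 - (-580)*20/11)) - 257454 = (21701 + (266 + 2*(-40)**2 - 290/11*(-40))) - 257454 = (21701 + (266 + 2*1600 + 11600/11)) - 257454 = (21701 + (266 + 3200 + 11600/11)) - 257454 = (21701 + 49726/11) - 257454 = 288437/11 - 257454 = -2543557/11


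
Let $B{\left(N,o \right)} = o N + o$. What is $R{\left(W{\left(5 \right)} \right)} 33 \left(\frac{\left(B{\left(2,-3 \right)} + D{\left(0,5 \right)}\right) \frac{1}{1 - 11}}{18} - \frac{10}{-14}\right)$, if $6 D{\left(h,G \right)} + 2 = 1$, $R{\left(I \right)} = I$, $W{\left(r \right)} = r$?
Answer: $\frac{63635}{504} \approx 126.26$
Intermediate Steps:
$D{\left(h,G \right)} = - \frac{1}{6}$ ($D{\left(h,G \right)} = - \frac{1}{3} + \frac{1}{6} \cdot 1 = - \frac{1}{3} + \frac{1}{6} = - \frac{1}{6}$)
$B{\left(N,o \right)} = o + N o$ ($B{\left(N,o \right)} = N o + o = o + N o$)
$R{\left(W{\left(5 \right)} \right)} 33 \left(\frac{\left(B{\left(2,-3 \right)} + D{\left(0,5 \right)}\right) \frac{1}{1 - 11}}{18} - \frac{10}{-14}\right) = 5 \cdot 33 \left(\frac{\left(- 3 \left(1 + 2\right) - \frac{1}{6}\right) \frac{1}{1 - 11}}{18} - \frac{10}{-14}\right) = 165 \left(\frac{\left(-3\right) 3 - \frac{1}{6}}{-10} \cdot \frac{1}{18} - - \frac{5}{7}\right) = 165 \left(\left(-9 - \frac{1}{6}\right) \left(- \frac{1}{10}\right) \frac{1}{18} + \frac{5}{7}\right) = 165 \left(\left(- \frac{55}{6}\right) \left(- \frac{1}{10}\right) \frac{1}{18} + \frac{5}{7}\right) = 165 \left(\frac{11}{12} \cdot \frac{1}{18} + \frac{5}{7}\right) = 165 \left(\frac{11}{216} + \frac{5}{7}\right) = 165 \cdot \frac{1157}{1512} = \frac{63635}{504}$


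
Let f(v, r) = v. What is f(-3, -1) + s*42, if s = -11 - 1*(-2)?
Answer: -381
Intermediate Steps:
s = -9 (s = -11 + 2 = -9)
f(-3, -1) + s*42 = -3 - 9*42 = -3 - 378 = -381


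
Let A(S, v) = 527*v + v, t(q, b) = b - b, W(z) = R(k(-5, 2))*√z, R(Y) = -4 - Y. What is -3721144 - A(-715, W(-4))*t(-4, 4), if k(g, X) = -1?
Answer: -3721144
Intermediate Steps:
W(z) = -3*√z (W(z) = (-4 - 1*(-1))*√z = (-4 + 1)*√z = -3*√z)
t(q, b) = 0
A(S, v) = 528*v
-3721144 - A(-715, W(-4))*t(-4, 4) = -3721144 - 528*(-6*I)*0 = -3721144 - (-3168*I)*0 = -3721144 - 1*0 = -3721144 + 0 = -3721144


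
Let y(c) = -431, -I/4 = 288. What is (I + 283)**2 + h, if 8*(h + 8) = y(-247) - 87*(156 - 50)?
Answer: 6031571/8 ≈ 7.5395e+5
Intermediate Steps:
I = -1152 (I = -4*288 = -1152)
h = -9717/8 (h = -8 + (-431 - 87*(156 - 50))/8 = -8 + (-431 - 87*106)/8 = -8 + (-431 - 9222)/8 = -8 + (1/8)*(-9653) = -8 - 9653/8 = -9717/8 ≈ -1214.6)
(I + 283)**2 + h = (-1152 + 283)**2 - 9717/8 = (-869)**2 - 9717/8 = 755161 - 9717/8 = 6031571/8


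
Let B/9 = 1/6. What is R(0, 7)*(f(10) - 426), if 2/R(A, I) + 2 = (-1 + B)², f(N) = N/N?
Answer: 3400/7 ≈ 485.71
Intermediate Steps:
f(N) = 1
B = 3/2 (B = 9/6 = 9*(⅙) = 3/2 ≈ 1.5000)
R(A, I) = -8/7 (R(A, I) = 2/(-2 + (-1 + 3/2)²) = 2/(-2 + (½)²) = 2/(-2 + ¼) = 2/(-7/4) = 2*(-4/7) = -8/7)
R(0, 7)*(f(10) - 426) = -8*(1 - 426)/7 = -8/7*(-425) = 3400/7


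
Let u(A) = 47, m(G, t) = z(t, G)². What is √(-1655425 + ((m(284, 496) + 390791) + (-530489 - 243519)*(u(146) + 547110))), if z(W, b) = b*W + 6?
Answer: I*√403660802990 ≈ 6.3534e+5*I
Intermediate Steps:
z(W, b) = 6 + W*b (z(W, b) = W*b + 6 = 6 + W*b)
m(G, t) = (6 + G*t)² (m(G, t) = (6 + t*G)² = (6 + G*t)²)
√(-1655425 + ((m(284, 496) + 390791) + (-530489 - 243519)*(u(146) + 547110))) = √(-1655425 + (((6 + 284*496)² + 390791) + (-530489 - 243519)*(47 + 547110))) = √(-1655425 + (((6 + 140864)² + 390791) - 774008*547157)) = √(-1655425 + ((140870² + 390791) - 423503895256)) = √(-1655425 + ((19844356900 + 390791) - 423503895256)) = √(-1655425 + (19844747691 - 423503895256)) = √(-1655425 - 403659147565) = √(-403660802990) = I*√403660802990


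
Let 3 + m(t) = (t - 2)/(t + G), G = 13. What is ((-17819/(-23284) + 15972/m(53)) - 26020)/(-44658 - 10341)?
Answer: 37867386245/62749239084 ≈ 0.60347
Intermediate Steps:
m(t) = -3 + (-2 + t)/(13 + t) (m(t) = -3 + (t - 2)/(t + 13) = -3 + (-2 + t)/(13 + t))
((-17819/(-23284) + 15972/m(53)) - 26020)/(-44658 - 10341) = ((-17819/(-23284) + 15972/(((-41 - 2*53)/(13 + 53)))) - 26020)/(-44658 - 10341) = ((-17819*(-1/23284) + 15972/(((-41 - 106)/66))) - 26020)/(-54999) = ((17819/23284 + 15972/(((1/66)*(-147)))) - 26020)*(-1/54999) = ((17819/23284 + 15972/(-49/22)) - 26020)*(-1/54999) = ((17819/23284 + 15972*(-22/49)) - 26020)*(-1/54999) = ((17819/23284 - 351384/49) - 26020)*(-1/54999) = (-8180751925/1140916 - 26020)*(-1/54999) = -37867386245/1140916*(-1/54999) = 37867386245/62749239084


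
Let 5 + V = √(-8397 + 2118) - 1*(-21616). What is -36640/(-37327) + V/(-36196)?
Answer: 2268767/5899948 - I*√6279/36196 ≈ 0.38454 - 0.0021892*I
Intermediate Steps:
V = 21611 + I*√6279 (V = -5 + (√(-8397 + 2118) - 1*(-21616)) = -5 + (√(-6279) + 21616) = -5 + (I*√6279 + 21616) = -5 + (21616 + I*√6279) = 21611 + I*√6279 ≈ 21611.0 + 79.24*I)
-36640/(-37327) + V/(-36196) = -36640/(-37327) + (21611 + I*√6279)/(-36196) = -36640*(-1/37327) + (21611 + I*√6279)*(-1/36196) = 160/163 + (-21611/36196 - I*√6279/36196) = 2268767/5899948 - I*√6279/36196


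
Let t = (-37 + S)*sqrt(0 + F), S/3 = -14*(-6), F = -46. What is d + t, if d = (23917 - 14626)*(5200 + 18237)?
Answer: 217753167 + 215*I*sqrt(46) ≈ 2.1775e+8 + 1458.2*I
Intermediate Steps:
S = 252 (S = 3*(-14*(-6)) = 3*84 = 252)
t = 215*I*sqrt(46) (t = (-37 + 252)*sqrt(0 - 46) = 215*sqrt(-46) = 215*(I*sqrt(46)) = 215*I*sqrt(46) ≈ 1458.2*I)
d = 217753167 (d = 9291*23437 = 217753167)
d + t = 217753167 + 215*I*sqrt(46)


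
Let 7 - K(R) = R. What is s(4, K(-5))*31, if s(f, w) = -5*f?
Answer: -620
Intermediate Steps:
K(R) = 7 - R
s(4, K(-5))*31 = -5*4*31 = -20*31 = -620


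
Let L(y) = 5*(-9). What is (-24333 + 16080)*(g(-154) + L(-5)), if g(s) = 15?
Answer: 247590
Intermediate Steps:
L(y) = -45
(-24333 + 16080)*(g(-154) + L(-5)) = (-24333 + 16080)*(15 - 45) = -8253*(-30) = 247590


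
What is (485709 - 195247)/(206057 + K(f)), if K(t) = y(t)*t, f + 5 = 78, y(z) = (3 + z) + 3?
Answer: 145231/105912 ≈ 1.3712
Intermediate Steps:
y(z) = 6 + z
f = 73 (f = -5 + 78 = 73)
K(t) = t*(6 + t) (K(t) = (6 + t)*t = t*(6 + t))
(485709 - 195247)/(206057 + K(f)) = (485709 - 195247)/(206057 + 73*(6 + 73)) = 290462/(206057 + 73*79) = 290462/(206057 + 5767) = 290462/211824 = 290462*(1/211824) = 145231/105912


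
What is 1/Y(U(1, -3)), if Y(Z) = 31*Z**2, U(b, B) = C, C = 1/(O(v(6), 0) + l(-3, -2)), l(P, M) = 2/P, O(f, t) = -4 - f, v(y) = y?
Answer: 1024/279 ≈ 3.6702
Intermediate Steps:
C = -3/32 (C = 1/((-4 - 1*6) + 2/(-3)) = 1/((-4 - 6) + 2*(-1/3)) = 1/(-10 - 2/3) = 1/(-32/3) = -3/32 ≈ -0.093750)
U(b, B) = -3/32
1/Y(U(1, -3)) = 1/(31*(-3/32)**2) = 1/(31*(9/1024)) = 1/(279/1024) = 1024/279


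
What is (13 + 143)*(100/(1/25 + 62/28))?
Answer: 1820000/263 ≈ 6920.1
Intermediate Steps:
(13 + 143)*(100/(1/25 + 62/28)) = 156*(100/(1*(1/25) + 62*(1/28))) = 156*(100/(1/25 + 31/14)) = 156*(100/(789/350)) = 156*(100*(350/789)) = 156*(35000/789) = 1820000/263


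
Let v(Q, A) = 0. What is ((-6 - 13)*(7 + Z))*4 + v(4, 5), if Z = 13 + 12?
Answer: -2432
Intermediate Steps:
Z = 25
((-6 - 13)*(7 + Z))*4 + v(4, 5) = ((-6 - 13)*(7 + 25))*4 + 0 = -19*32*4 + 0 = -608*4 + 0 = -2432 + 0 = -2432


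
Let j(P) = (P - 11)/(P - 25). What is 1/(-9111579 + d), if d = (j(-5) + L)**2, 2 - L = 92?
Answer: -225/2048304311 ≈ -1.0985e-7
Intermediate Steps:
j(P) = (-11 + P)/(-25 + P)
L = -90 (L = 2 - 1*92 = 2 - 92 = -90)
d = 1800964/225 (d = ((-11 - 5)/(-25 - 5) - 90)**2 = (-16/(-30) - 90)**2 = (-1/30*(-16) - 90)**2 = (8/15 - 90)**2 = (-1342/15)**2 = 1800964/225 ≈ 8004.3)
1/(-9111579 + d) = 1/(-9111579 + 1800964/225) = 1/(-2048304311/225) = -225/2048304311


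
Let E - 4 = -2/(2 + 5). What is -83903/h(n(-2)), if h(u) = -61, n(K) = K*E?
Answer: 83903/61 ≈ 1375.5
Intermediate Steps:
E = 26/7 (E = 4 - 2/(2 + 5) = 4 - 2/7 = 26/7 ≈ 3.7143)
n(K) = 26*K/7 (n(K) = K*(26/7) = 26*K/7)
-83903/h(n(-2)) = -83903/(-61) = -83903*(-1/61) = 83903/61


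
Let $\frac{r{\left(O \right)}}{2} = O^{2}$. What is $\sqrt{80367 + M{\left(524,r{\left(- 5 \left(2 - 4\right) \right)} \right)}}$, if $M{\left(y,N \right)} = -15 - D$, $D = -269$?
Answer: $\sqrt{80621} \approx 283.94$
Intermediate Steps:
$r{\left(O \right)} = 2 O^{2}$
$M{\left(y,N \right)} = 254$ ($M{\left(y,N \right)} = -15 - -269 = -15 + 269 = 254$)
$\sqrt{80367 + M{\left(524,r{\left(- 5 \left(2 - 4\right) \right)} \right)}} = \sqrt{80367 + 254} = \sqrt{80621}$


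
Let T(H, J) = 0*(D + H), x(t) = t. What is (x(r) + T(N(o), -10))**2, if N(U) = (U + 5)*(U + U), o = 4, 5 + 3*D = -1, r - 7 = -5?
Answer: 4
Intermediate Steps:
r = 2 (r = 7 - 5 = 2)
D = -2 (D = -5/3 + (1/3)*(-1) = -5/3 - 1/3 = -2)
N(U) = 2*U*(5 + U) (N(U) = (5 + U)*(2*U) = 2*U*(5 + U))
T(H, J) = 0 (T(H, J) = 0*(-2 + H) = 0)
(x(r) + T(N(o), -10))**2 = (2 + 0)**2 = 2**2 = 4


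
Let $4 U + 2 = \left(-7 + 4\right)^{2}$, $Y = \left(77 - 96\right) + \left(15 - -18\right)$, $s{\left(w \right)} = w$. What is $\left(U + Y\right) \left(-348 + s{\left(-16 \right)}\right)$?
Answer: $-5733$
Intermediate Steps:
$Y = 14$ ($Y = -19 + \left(15 + 18\right) = -19 + 33 = 14$)
$U = \frac{7}{4}$ ($U = - \frac{1}{2} + \frac{\left(-7 + 4\right)^{2}}{4} = - \frac{1}{2} + \frac{\left(-3\right)^{2}}{4} = - \frac{1}{2} + \frac{1}{4} \cdot 9 = - \frac{1}{2} + \frac{9}{4} = \frac{7}{4} \approx 1.75$)
$\left(U + Y\right) \left(-348 + s{\left(-16 \right)}\right) = \left(\frac{7}{4} + 14\right) \left(-348 - 16\right) = \frac{63}{4} \left(-364\right) = -5733$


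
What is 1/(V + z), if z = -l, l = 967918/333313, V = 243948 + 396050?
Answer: 333313/213318685456 ≈ 1.5625e-6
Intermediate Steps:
V = 639998
l = 967918/333313 (l = 967918*(1/333313) = 967918/333313 ≈ 2.9039)
z = -967918/333313 (z = -1*967918/333313 = -967918/333313 ≈ -2.9039)
1/(V + z) = 1/(639998 - 967918/333313) = 1/(213318685456/333313) = 333313/213318685456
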